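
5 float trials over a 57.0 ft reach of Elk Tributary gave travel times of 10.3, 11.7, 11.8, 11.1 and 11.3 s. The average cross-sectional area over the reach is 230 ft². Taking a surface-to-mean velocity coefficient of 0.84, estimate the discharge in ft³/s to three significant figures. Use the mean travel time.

980 ft³/s

t̄ = (10.3 + 11.7 + 11.8 + 11.1 + 11.3) / 5 = 11.24 s
v_surface = L / t̄ = 57.0 / 11.24 = 5.071 ft/s
v_mean = 0.84 × 5.071 = 4.260 ft/s
Q = A × v_mean = 230 × 4.260 = 979.8 ft³/s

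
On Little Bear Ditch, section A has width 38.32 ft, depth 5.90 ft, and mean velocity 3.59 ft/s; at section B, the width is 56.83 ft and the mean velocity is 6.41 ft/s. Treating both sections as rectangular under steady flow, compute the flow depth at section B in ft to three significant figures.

2.23 ft

Q = A₁V₁ = (38.32×5.90) × 3.59 = 811.7 ft³/s
d₂ = Q/(b₂ V₂) = 811.7/(56.83×6.41) = 2.228 ft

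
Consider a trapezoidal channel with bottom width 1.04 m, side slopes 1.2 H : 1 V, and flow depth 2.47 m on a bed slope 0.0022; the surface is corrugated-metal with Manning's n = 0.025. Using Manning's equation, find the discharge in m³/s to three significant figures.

A = (b + z·y)·y = (1.04 + 1.2×2.47)×2.47 = 9.890 m²
P = b + 2y√(1+z²) = 1.04 + 2×2.47×√(1+1.2²) = 8.757 m
R = A/P = 9.890/8.757 = 1.129 m
Q = (1/n)·A·R^(2/3)·S^(1/2) = (1/0.025) × 9.890 × 1.129^(2/3) × 0.0022^(1/2) = 20.12 m³/s

20.1 m³/s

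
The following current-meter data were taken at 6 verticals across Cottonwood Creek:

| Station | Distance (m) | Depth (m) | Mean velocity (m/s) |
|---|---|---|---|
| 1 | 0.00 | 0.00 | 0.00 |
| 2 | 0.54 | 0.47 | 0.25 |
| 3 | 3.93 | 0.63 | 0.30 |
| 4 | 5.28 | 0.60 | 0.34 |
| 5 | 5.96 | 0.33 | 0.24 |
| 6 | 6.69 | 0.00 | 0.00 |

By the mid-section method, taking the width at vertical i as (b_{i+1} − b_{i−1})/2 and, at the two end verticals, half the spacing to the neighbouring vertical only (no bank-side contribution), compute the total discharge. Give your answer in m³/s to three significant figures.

w_2 = (3.93 − 0.00)/2 = 1.965 m; q_2 = 0.25 × 0.47 × 1.965 = 0.2309 m³/s
w_3 = (5.28 − 0.54)/2 = 2.37 m; q_3 = 0.30 × 0.63 × 2.37 = 0.4479 m³/s
w_4 = (5.96 − 3.93)/2 = 1.015 m; q_4 = 0.34 × 0.60 × 1.015 = 0.2071 m³/s
w_5 = (6.69 − 5.28)/2 = 0.705 m; q_5 = 0.24 × 0.33 × 0.705 = 0.05584 m³/s
Stations 1, 6 contribute zero (depth or velocity is 0).
Q = Σ qᵢ = 0.9417 m³/s

0.942 m³/s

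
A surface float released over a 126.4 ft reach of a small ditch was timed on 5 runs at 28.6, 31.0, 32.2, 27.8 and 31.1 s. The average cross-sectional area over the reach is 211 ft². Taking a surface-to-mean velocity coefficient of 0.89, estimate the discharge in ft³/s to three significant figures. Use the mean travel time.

t̄ = (28.6 + 31.0 + 32.2 + 27.8 + 31.1) / 5 = 30.14 s
v_surface = L / t̄ = 126.4 / 30.14 = 4.194 ft/s
v_mean = 0.89 × 4.194 = 3.732 ft/s
Q = A × v_mean = 211 × 3.732 = 787.5 ft³/s

788 ft³/s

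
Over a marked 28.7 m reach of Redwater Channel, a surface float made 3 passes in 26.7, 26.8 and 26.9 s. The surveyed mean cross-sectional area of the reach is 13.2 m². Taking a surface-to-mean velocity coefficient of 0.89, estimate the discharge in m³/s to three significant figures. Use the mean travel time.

t̄ = (26.7 + 26.8 + 26.9) / 3 = 26.8 s
v_surface = L / t̄ = 28.7 / 26.8 = 1.071 m/s
v_mean = 0.89 × 1.071 = 0.9531 m/s
Q = A × v_mean = 13.2 × 0.9531 = 12.58 m³/s

12.6 m³/s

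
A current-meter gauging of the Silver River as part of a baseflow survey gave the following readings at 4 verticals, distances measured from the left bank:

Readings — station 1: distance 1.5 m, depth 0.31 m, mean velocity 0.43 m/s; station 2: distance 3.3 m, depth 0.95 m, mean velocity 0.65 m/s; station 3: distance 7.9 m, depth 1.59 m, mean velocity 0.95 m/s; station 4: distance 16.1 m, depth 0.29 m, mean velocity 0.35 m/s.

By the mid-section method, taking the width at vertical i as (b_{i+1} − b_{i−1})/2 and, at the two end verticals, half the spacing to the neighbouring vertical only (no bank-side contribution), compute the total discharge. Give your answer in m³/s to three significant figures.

w_1 = (3.3 − 1.5)/2 = 0.9 m; q_1 = 0.43 × 0.31 × 0.9 = 0.1200 m³/s
w_2 = (7.9 − 1.5)/2 = 3.2 m; q_2 = 0.65 × 0.95 × 3.2 = 1.976 m³/s
w_3 = (16.1 − 3.3)/2 = 6.4 m; q_3 = 0.95 × 1.59 × 6.4 = 9.667 m³/s
w_4 = (16.1 − 7.9)/2 = 4.1 m; q_4 = 0.35 × 0.29 × 4.1 = 0.4162 m³/s
Q = Σ qᵢ = 12.18 m³/s

12.2 m³/s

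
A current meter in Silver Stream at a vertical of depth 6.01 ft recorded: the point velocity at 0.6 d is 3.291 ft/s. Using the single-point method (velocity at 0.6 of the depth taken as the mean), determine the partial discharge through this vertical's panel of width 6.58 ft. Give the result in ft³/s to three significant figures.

v̄ = v₀.₆ = 3.291 ft/s
q = v̄ × d × w = 3.291 × 6.01 × 6.58 = 130.1 ft³/s

130 ft³/s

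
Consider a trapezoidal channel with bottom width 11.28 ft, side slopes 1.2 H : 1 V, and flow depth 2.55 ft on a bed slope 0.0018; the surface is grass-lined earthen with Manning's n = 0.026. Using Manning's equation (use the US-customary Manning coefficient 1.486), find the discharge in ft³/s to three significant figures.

A = (b + z·y)·y = (11.28 + 1.2×2.55)×2.55 = 36.57 ft²
P = b + 2y√(1+z²) = 11.28 + 2×2.55×√(1+1.2²) = 19.25 ft
R = A/P = 36.57/19.25 = 1.900 ft
Q = (1.486/n)·A·R^(2/3)·S^(1/2) = (1.486/0.026) × 36.57 × 1.900^(2/3) × 0.0018^(1/2) = 136.0 ft³/s

136 ft³/s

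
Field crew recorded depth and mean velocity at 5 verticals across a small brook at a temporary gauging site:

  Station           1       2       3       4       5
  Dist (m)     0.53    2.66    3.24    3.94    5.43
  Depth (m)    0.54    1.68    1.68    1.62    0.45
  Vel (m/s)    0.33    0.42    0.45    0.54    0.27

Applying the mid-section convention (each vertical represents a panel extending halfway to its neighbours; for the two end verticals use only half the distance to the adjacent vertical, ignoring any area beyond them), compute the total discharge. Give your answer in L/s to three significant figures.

w_1 = (2.66 − 0.53)/2 = 1.065 m; q_1 = 0.33 × 0.54 × 1.065 = 0.1898 m³/s
w_2 = (3.24 − 0.53)/2 = 1.355 m; q_2 = 0.42 × 1.68 × 1.355 = 0.9561 m³/s
w_3 = (3.94 − 2.66)/2 = 0.64 m; q_3 = 0.45 × 1.68 × 0.64 = 0.4838 m³/s
w_4 = (5.43 − 3.24)/2 = 1.095 m; q_4 = 0.54 × 1.62 × 1.095 = 0.9579 m³/s
w_5 = (5.43 − 3.94)/2 = 0.745 m; q_5 = 0.27 × 0.45 × 0.745 = 0.09052 m³/s
Q = Σ qᵢ = 2.678 m³/s
= 2.678 × 1000 = 2678 L/s

2680 L/s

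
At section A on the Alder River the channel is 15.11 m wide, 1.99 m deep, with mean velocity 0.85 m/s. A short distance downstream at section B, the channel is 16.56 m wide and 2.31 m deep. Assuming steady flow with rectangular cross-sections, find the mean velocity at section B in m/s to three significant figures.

Q = A₁V₁ = (15.11×1.99) × 0.85 = 25.56 m³/s
A₂ = 16.56 × 2.31 = 38.25 m²
V₂ = Q/A₂ = 25.56/38.25 = 0.6681 m/s

0.668 m/s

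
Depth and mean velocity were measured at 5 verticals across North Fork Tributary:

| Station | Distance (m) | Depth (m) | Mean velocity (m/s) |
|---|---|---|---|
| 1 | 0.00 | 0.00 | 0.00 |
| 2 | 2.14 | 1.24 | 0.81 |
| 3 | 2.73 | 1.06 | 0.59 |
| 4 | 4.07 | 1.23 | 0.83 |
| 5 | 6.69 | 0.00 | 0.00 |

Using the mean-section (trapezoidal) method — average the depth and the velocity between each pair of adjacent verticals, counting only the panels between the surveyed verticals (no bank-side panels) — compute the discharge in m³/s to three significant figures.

2.77 m³/s

Panel 1-2: Δb = 2.14 m, d̄ = (0.00+1.24)/2 = 0.62, v̄ = (0.00+0.81)/2 = 0.405 → q = 2.14×0.62×0.405 = 0.5374 m³/s
Panel 2-3: Δb = 0.59 m, d̄ = (1.24+1.06)/2 = 1.15, v̄ = (0.81+0.59)/2 = 0.7 → q = 0.59×1.15×0.7 = 0.4750 m³/s
Panel 3-4: Δb = 1.34 m, d̄ = (1.06+1.23)/2 = 1.145, v̄ = (0.59+0.83)/2 = 0.71 → q = 1.34×1.145×0.71 = 1.089 m³/s
Panel 4-5: Δb = 2.62 m, d̄ = (1.23+0.00)/2 = 0.615, v̄ = (0.83+0.00)/2 = 0.415 → q = 2.62×0.615×0.415 = 0.6687 m³/s
Q = Σ q = 2.770 m³/s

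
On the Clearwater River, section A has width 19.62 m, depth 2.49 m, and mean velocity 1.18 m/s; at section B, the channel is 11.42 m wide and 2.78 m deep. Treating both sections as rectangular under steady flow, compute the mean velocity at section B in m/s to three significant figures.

Q = A₁V₁ = (19.62×2.49) × 1.18 = 57.65 m³/s
A₂ = 11.42 × 2.78 = 31.75 m²
V₂ = Q/A₂ = 57.65/31.75 = 1.816 m/s

1.82 m/s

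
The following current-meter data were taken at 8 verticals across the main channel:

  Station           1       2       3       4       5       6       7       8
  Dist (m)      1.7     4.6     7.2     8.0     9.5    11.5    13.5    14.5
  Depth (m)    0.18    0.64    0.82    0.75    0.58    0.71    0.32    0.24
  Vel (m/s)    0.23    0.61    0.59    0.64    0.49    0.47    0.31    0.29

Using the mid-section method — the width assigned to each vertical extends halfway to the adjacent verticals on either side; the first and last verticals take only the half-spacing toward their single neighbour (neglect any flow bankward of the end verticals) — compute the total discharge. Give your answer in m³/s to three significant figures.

w_1 = (4.6 − 1.7)/2 = 1.45 m; q_1 = 0.23 × 0.18 × 1.45 = 0.06003 m³/s
w_2 = (7.2 − 1.7)/2 = 2.75 m; q_2 = 0.61 × 0.64 × 2.75 = 1.074 m³/s
w_3 = (8.0 − 4.6)/2 = 1.7 m; q_3 = 0.59 × 0.82 × 1.7 = 0.8225 m³/s
w_4 = (9.5 − 7.2)/2 = 1.15 m; q_4 = 0.64 × 0.75 × 1.15 = 0.5520 m³/s
w_5 = (11.5 − 8.0)/2 = 1.75 m; q_5 = 0.49 × 0.58 × 1.75 = 0.4974 m³/s
w_6 = (13.5 − 9.5)/2 = 2 m; q_6 = 0.47 × 0.71 × 2 = 0.6674 m³/s
w_7 = (14.5 − 11.5)/2 = 1.5 m; q_7 = 0.31 × 0.32 × 1.5 = 0.1488 m³/s
w_8 = (14.5 − 13.5)/2 = 0.5 m; q_8 = 0.29 × 0.24 × 0.5 = 0.03480 m³/s
Q = Σ qᵢ = 3.856 m³/s

3.86 m³/s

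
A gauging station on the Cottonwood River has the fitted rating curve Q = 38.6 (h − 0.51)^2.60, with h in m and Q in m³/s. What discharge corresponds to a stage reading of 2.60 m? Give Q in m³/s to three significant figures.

Q = 38.6 × (2.60 − 0.51)^2.60 = 38.6 × 2.09^2.60 = 262.4 m³/s

262 m³/s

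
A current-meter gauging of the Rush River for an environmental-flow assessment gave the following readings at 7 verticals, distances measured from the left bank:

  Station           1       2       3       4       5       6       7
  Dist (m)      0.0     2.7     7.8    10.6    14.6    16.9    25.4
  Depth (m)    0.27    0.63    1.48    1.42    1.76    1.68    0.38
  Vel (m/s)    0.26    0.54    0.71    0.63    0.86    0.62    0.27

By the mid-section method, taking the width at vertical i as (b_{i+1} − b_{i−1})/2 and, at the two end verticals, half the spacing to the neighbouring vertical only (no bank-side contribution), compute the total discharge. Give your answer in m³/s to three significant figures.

19.4 m³/s

w_1 = (2.7 − 0.0)/2 = 1.35 m; q_1 = 0.26 × 0.27 × 1.35 = 0.09477 m³/s
w_2 = (7.8 − 0.0)/2 = 3.9 m; q_2 = 0.54 × 0.63 × 3.9 = 1.327 m³/s
w_3 = (10.6 − 2.7)/2 = 3.95 m; q_3 = 0.71 × 1.48 × 3.95 = 4.151 m³/s
w_4 = (14.6 − 7.8)/2 = 3.4 m; q_4 = 0.63 × 1.42 × 3.4 = 3.042 m³/s
w_5 = (16.9 − 10.6)/2 = 3.15 m; q_5 = 0.86 × 1.76 × 3.15 = 4.768 m³/s
w_6 = (25.4 − 14.6)/2 = 5.4 m; q_6 = 0.62 × 1.68 × 5.4 = 5.625 m³/s
w_7 = (25.4 − 16.9)/2 = 4.25 m; q_7 = 0.27 × 0.38 × 4.25 = 0.4361 m³/s
Q = Σ qᵢ = 19.44 m³/s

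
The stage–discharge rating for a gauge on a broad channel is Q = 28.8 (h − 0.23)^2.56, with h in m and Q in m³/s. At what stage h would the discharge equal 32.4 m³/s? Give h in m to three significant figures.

1.28 m

h − h₀ = (Q/C)^(1/b) = (32.4/28.8)^(1/2.56) = 1.047 m
h = 0.23 + 1.047 = 1.277 m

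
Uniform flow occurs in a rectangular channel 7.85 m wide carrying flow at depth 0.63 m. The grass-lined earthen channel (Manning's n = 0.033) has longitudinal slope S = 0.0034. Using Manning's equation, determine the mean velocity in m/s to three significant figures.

A = b·y = 7.85 × 0.63 = 4.946 m²
P = b + 2y = 7.85 + 2×0.63 = 9.110 m
R = A/P = 4.946/9.110 = 0.5429 m
Q = (1/n)·A·R^(2/3)·S^(1/2) = (1/0.033) × 4.946 × 0.5429^(2/3) × 0.0034^(1/2) = 5.815 m³/s
V = Q/A = 5.815/4.946 = 1.176 m/s

1.18 m/s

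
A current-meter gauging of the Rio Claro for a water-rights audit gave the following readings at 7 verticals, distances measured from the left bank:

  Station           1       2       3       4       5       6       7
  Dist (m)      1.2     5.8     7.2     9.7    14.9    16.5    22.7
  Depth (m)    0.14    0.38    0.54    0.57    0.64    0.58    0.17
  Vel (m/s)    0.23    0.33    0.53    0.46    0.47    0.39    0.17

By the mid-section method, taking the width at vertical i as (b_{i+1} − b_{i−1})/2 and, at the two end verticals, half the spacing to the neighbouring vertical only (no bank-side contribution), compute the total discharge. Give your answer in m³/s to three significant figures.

w_1 = (5.8 − 1.2)/2 = 2.3 m; q_1 = 0.23 × 0.14 × 2.3 = 0.07406 m³/s
w_2 = (7.2 − 1.2)/2 = 3 m; q_2 = 0.33 × 0.38 × 3 = 0.3762 m³/s
w_3 = (9.7 − 5.8)/2 = 1.95 m; q_3 = 0.53 × 0.54 × 1.95 = 0.5581 m³/s
w_4 = (14.9 − 7.2)/2 = 3.85 m; q_4 = 0.46 × 0.57 × 3.85 = 1.009 m³/s
w_5 = (16.5 − 9.7)/2 = 3.4 m; q_5 = 0.47 × 0.64 × 3.4 = 1.023 m³/s
w_6 = (22.7 − 14.9)/2 = 3.9 m; q_6 = 0.39 × 0.58 × 3.9 = 0.8822 m³/s
w_7 = (22.7 − 16.5)/2 = 3.1 m; q_7 = 0.17 × 0.17 × 3.1 = 0.08959 m³/s
Q = Σ qᵢ = 4.012 m³/s

4.01 m³/s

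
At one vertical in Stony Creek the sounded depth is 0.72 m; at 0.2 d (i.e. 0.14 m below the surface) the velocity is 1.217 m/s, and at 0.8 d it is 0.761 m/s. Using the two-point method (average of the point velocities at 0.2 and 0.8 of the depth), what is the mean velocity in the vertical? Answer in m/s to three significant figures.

0.989 m/s

v̄ = (1.217 + 0.761) / 2 = 0.9890 m/s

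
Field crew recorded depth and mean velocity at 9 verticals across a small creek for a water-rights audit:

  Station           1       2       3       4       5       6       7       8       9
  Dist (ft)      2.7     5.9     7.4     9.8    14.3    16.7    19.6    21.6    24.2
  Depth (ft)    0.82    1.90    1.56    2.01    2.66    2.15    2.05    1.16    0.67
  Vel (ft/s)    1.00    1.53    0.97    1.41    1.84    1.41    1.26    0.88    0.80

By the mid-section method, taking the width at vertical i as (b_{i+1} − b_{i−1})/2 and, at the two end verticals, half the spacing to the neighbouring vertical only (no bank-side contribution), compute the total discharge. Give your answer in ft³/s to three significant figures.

55.2 ft³/s

w_1 = (5.9 − 2.7)/2 = 1.6 ft; q_1 = 1.00 × 0.82 × 1.6 = 1.312 ft³/s
w_2 = (7.4 − 2.7)/2 = 2.35 ft; q_2 = 1.53 × 1.90 × 2.35 = 6.831 ft³/s
w_3 = (9.8 − 5.9)/2 = 1.95 ft; q_3 = 0.97 × 1.56 × 1.95 = 2.951 ft³/s
w_4 = (14.3 − 7.4)/2 = 3.45 ft; q_4 = 1.41 × 2.01 × 3.45 = 9.778 ft³/s
w_5 = (16.7 − 9.8)/2 = 3.45 ft; q_5 = 1.84 × 2.66 × 3.45 = 16.89 ft³/s
w_6 = (19.6 − 14.3)/2 = 2.65 ft; q_6 = 1.41 × 2.15 × 2.65 = 8.033 ft³/s
w_7 = (21.6 − 16.7)/2 = 2.45 ft; q_7 = 1.26 × 2.05 × 2.45 = 6.328 ft³/s
w_8 = (24.2 − 19.6)/2 = 2.3 ft; q_8 = 0.88 × 1.16 × 2.3 = 2.348 ft³/s
w_9 = (24.2 − 21.6)/2 = 1.3 ft; q_9 = 0.80 × 0.67 × 1.3 = 0.6968 ft³/s
Q = Σ qᵢ = 55.16 ft³/s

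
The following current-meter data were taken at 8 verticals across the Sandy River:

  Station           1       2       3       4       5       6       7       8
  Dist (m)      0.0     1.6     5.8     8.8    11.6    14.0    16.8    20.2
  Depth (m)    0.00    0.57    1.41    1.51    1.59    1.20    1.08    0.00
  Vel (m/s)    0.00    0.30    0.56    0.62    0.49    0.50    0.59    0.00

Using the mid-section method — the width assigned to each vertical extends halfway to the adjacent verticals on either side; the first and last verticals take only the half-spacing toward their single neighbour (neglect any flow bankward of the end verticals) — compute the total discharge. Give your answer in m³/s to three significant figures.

w_2 = (5.8 − 0.0)/2 = 2.9 m; q_2 = 0.30 × 0.57 × 2.9 = 0.4959 m³/s
w_3 = (8.8 − 1.6)/2 = 3.6 m; q_3 = 0.56 × 1.41 × 3.6 = 2.843 m³/s
w_4 = (11.6 − 5.8)/2 = 2.9 m; q_4 = 0.62 × 1.51 × 2.9 = 2.715 m³/s
w_5 = (14.0 − 8.8)/2 = 2.6 m; q_5 = 0.49 × 1.59 × 2.6 = 2.026 m³/s
w_6 = (16.8 − 11.6)/2 = 2.6 m; q_6 = 0.50 × 1.20 × 2.6 = 1.560 m³/s
w_7 = (20.2 − 14.0)/2 = 3.1 m; q_7 = 0.59 × 1.08 × 3.1 = 1.975 m³/s
Stations 1, 8 contribute zero (depth or velocity is 0).
Q = Σ qᵢ = 11.61 m³/s

11.6 m³/s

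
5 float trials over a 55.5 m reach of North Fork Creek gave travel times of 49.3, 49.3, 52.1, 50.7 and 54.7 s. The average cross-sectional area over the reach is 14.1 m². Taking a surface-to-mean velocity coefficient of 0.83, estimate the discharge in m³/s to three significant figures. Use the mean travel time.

12.7 m³/s

t̄ = (49.3 + 49.3 + 52.1 + 50.7 + 54.7) / 5 = 51.22 s
v_surface = L / t̄ = 55.5 / 51.22 = 1.084 m/s
v_mean = 0.83 × 1.084 = 0.8994 m/s
Q = A × v_mean = 14.1 × 0.8994 = 12.68 m³/s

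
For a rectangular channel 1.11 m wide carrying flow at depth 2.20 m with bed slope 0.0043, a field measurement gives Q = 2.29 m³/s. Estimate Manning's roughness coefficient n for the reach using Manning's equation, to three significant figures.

0.0406

A = b·y = 1.11 × 2.20 = 2.442 m²
P = b + 2y = 1.11 + 2×2.20 = 5.510 m
R = A/P = 2.442/5.510 = 0.4432 m
n = (1/Q)·A·R^(2/3)·S^(1/2) = (1/2.29) × 2.442 × 0.5813 × 0.06557 = 0.04065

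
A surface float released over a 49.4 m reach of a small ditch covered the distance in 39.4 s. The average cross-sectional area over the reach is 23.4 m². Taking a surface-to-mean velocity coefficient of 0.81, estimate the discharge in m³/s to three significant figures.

23.8 m³/s

v_surface = L / t̄ = 49.4 / 39.4 = 1.254 m/s
v_mean = 0.81 × 1.254 = 1.016 m/s
Q = A × v_mean = 23.4 × 1.016 = 23.76 m³/s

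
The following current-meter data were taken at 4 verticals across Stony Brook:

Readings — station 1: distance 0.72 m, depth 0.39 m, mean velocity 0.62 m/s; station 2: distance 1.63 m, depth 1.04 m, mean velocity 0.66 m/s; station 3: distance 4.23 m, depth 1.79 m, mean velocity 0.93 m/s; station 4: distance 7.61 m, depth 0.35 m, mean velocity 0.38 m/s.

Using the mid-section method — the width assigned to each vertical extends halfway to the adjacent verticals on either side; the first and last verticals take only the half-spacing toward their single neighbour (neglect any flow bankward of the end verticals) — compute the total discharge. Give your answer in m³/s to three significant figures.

w_1 = (1.63 − 0.72)/2 = 0.455 m; q_1 = 0.62 × 0.39 × 0.455 = 0.1100 m³/s
w_2 = (4.23 − 0.72)/2 = 1.755 m; q_2 = 0.66 × 1.04 × 1.755 = 1.205 m³/s
w_3 = (7.61 − 1.63)/2 = 2.99 m; q_3 = 0.93 × 1.79 × 2.99 = 4.977 m³/s
w_4 = (7.61 − 4.23)/2 = 1.69 m; q_4 = 0.38 × 0.35 × 1.69 = 0.2248 m³/s
Q = Σ qᵢ = 6.517 m³/s

6.52 m³/s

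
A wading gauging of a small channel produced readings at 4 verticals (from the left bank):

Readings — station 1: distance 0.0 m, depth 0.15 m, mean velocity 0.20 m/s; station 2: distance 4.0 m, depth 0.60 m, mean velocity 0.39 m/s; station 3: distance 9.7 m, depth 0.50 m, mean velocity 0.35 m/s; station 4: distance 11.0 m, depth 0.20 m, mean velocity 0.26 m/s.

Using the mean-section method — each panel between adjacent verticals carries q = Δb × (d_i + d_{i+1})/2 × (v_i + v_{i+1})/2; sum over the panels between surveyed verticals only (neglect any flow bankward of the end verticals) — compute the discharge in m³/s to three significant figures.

Panel 1-2: Δb = 4 m, d̄ = (0.15+0.60)/2 = 0.375, v̄ = (0.20+0.39)/2 = 0.295 → q = 4×0.375×0.295 = 0.4425 m³/s
Panel 2-3: Δb = 5.7 m, d̄ = (0.60+0.50)/2 = 0.55, v̄ = (0.39+0.35)/2 = 0.37 → q = 5.7×0.55×0.37 = 1.160 m³/s
Panel 3-4: Δb = 1.3 m, d̄ = (0.50+0.20)/2 = 0.35, v̄ = (0.35+0.26)/2 = 0.305 → q = 1.3×0.35×0.305 = 0.1388 m³/s
Q = Σ q = 1.741 m³/s

1.74 m³/s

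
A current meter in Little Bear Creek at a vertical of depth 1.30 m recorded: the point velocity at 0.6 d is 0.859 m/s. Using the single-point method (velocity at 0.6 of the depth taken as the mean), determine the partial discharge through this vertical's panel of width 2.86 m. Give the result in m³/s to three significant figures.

3.19 m³/s

v̄ = v₀.₆ = 0.859 m/s
q = v̄ × d × w = 0.8590 × 1.30 × 2.86 = 3.194 m³/s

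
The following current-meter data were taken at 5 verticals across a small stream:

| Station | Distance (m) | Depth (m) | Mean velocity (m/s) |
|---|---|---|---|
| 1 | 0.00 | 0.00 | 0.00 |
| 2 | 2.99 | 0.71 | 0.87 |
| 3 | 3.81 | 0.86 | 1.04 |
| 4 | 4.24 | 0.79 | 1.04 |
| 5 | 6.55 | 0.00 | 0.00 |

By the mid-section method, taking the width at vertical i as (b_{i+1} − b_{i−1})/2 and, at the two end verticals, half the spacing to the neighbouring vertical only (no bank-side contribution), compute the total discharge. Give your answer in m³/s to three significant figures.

w_2 = (3.81 − 0.00)/2 = 1.905 m; q_2 = 0.87 × 0.71 × 1.905 = 1.177 m³/s
w_3 = (4.24 − 2.99)/2 = 0.625 m; q_3 = 1.04 × 0.86 × 0.625 = 0.5590 m³/s
w_4 = (6.55 − 3.81)/2 = 1.37 m; q_4 = 1.04 × 0.79 × 1.37 = 1.126 m³/s
Stations 1, 5 contribute zero (depth or velocity is 0).
Q = Σ qᵢ = 2.861 m³/s

2.86 m³/s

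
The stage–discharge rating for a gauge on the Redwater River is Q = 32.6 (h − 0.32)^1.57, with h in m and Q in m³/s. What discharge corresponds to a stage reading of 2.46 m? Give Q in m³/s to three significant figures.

Q = 32.6 × (2.46 − 0.32)^1.57 = 32.6 × 2.14^1.57 = 107.6 m³/s

108 m³/s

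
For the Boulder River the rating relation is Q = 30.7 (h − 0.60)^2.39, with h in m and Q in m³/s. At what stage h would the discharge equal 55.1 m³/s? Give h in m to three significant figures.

h − h₀ = (Q/C)^(1/b) = (55.1/30.7)^(1/2.39) = 1.277 m
h = 0.60 + 1.277 = 1.877 m

1.88 m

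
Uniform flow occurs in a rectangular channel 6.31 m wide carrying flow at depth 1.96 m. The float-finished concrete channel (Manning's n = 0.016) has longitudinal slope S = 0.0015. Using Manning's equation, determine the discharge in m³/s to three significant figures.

A = b·y = 6.31 × 1.96 = 12.37 m²
P = b + 2y = 6.31 + 2×1.96 = 10.23 m
R = A/P = 12.37/10.23 = 1.209 m
Q = (1/n)·A·R^(2/3)·S^(1/2) = (1/0.016) × 12.37 × 1.209^(2/3) × 0.0015^(1/2) = 33.97 m³/s

34.0 m³/s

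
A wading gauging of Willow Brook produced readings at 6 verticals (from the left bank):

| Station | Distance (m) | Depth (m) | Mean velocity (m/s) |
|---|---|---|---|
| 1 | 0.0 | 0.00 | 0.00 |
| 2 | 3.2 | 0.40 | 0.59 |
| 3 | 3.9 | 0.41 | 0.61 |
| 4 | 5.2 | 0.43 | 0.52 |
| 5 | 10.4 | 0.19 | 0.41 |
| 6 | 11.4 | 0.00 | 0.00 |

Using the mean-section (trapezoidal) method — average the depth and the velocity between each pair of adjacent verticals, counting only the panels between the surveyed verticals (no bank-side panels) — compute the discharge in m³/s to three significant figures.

1.44 m³/s

Panel 1-2: Δb = 3.2 m, d̄ = (0.00+0.40)/2 = 0.2, v̄ = (0.00+0.59)/2 = 0.295 → q = 3.2×0.2×0.295 = 0.1888 m³/s
Panel 2-3: Δb = 0.7 m, d̄ = (0.40+0.41)/2 = 0.405, v̄ = (0.59+0.61)/2 = 0.6 → q = 0.7×0.405×0.6 = 0.1701 m³/s
Panel 3-4: Δb = 1.3 m, d̄ = (0.41+0.43)/2 = 0.42, v̄ = (0.61+0.52)/2 = 0.565 → q = 1.3×0.42×0.565 = 0.3085 m³/s
Panel 4-5: Δb = 5.2 m, d̄ = (0.43+0.19)/2 = 0.31, v̄ = (0.52+0.41)/2 = 0.465 → q = 5.2×0.31×0.465 = 0.7496 m³/s
Panel 5-6: Δb = 1 m, d̄ = (0.19+0.00)/2 = 0.095, v̄ = (0.41+0.00)/2 = 0.205 → q = 1×0.095×0.205 = 0.01948 m³/s
Q = Σ q = 1.436 m³/s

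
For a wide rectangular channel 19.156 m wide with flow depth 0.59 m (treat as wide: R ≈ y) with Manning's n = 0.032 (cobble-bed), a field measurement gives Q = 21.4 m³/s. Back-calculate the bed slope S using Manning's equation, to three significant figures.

0.00742

A = b·y = 19.156 × 0.59 = 11.30 m²
Wide channel: R ≈ y = 0.59 m
S = (Q·n / (1·A·R^(2/3)))² = (21.4×0.032 / (1×11.30×0.7035))² = 0.007419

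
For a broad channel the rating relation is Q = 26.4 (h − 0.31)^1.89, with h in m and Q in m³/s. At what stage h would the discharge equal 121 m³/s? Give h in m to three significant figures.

h − h₀ = (Q/C)^(1/b) = (121/26.4)^(1/1.89) = 2.238 m
h = 0.31 + 2.238 = 2.548 m

2.55 m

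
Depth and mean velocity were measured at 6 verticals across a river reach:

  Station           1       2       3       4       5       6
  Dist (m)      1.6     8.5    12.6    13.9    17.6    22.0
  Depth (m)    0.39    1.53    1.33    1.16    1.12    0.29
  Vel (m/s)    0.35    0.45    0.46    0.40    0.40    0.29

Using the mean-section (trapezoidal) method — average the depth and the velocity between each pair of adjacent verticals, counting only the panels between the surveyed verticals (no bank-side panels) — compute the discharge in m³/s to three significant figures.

8.77 m³/s

Panel 1-2: Δb = 6.9 m, d̄ = (0.39+1.53)/2 = 0.96, v̄ = (0.35+0.45)/2 = 0.4 → q = 6.9×0.96×0.4 = 2.650 m³/s
Panel 2-3: Δb = 4.1 m, d̄ = (1.53+1.33)/2 = 1.43, v̄ = (0.45+0.46)/2 = 0.455 → q = 4.1×1.43×0.455 = 2.668 m³/s
Panel 3-4: Δb = 1.3 m, d̄ = (1.33+1.16)/2 = 1.245, v̄ = (0.46+0.40)/2 = 0.43 → q = 1.3×1.245×0.43 = 0.6960 m³/s
Panel 4-5: Δb = 3.7 m, d̄ = (1.16+1.12)/2 = 1.14, v̄ = (0.40+0.40)/2 = 0.4 → q = 3.7×1.14×0.4 = 1.687 m³/s
Panel 5-6: Δb = 4.4 m, d̄ = (1.12+0.29)/2 = 0.705, v̄ = (0.40+0.29)/2 = 0.345 → q = 4.4×0.705×0.345 = 1.070 m³/s
Q = Σ q = 8.771 m³/s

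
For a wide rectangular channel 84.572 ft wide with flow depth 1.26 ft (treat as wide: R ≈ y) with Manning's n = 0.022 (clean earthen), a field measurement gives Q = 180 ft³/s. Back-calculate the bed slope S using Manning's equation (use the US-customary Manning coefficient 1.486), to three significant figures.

0.000460

A = b·y = 84.572 × 1.26 = 106.6 ft²
Wide channel: R ≈ y = 1.26 ft
S = (Q·n / (1.486·A·R^(2/3)))² = (180×0.022 / (1.486×106.6×1.167))² = 0.0004595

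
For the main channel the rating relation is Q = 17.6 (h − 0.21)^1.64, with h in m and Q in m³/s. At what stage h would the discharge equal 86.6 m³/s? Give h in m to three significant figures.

2.85 m

h − h₀ = (Q/C)^(1/b) = (86.6/17.6)^(1/1.64) = 2.642 m
h = 0.21 + 2.642 = 2.852 m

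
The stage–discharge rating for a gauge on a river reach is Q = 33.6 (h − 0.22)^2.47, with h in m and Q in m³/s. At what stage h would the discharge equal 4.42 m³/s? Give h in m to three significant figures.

h − h₀ = (Q/C)^(1/b) = (4.42/33.6)^(1/2.47) = 0.4399 m
h = 0.22 + 0.4399 = 0.6599 m

0.660 m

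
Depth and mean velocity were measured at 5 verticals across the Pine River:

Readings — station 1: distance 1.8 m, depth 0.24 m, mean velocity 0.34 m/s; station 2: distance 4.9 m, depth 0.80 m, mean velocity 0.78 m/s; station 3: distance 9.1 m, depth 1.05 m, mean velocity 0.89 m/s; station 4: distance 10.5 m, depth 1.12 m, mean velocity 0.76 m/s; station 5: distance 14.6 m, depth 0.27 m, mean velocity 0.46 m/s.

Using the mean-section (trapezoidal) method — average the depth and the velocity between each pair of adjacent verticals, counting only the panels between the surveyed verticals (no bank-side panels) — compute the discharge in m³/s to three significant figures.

7.14 m³/s

Panel 1-2: Δb = 3.1 m, d̄ = (0.24+0.80)/2 = 0.52, v̄ = (0.34+0.78)/2 = 0.56 → q = 3.1×0.52×0.56 = 0.9027 m³/s
Panel 2-3: Δb = 4.2 m, d̄ = (0.80+1.05)/2 = 0.925, v̄ = (0.78+0.89)/2 = 0.835 → q = 4.2×0.925×0.835 = 3.244 m³/s
Panel 3-4: Δb = 1.4 m, d̄ = (1.05+1.12)/2 = 1.085, v̄ = (0.89+0.76)/2 = 0.825 → q = 1.4×1.085×0.825 = 1.253 m³/s
Panel 4-5: Δb = 4.1 m, d̄ = (1.12+0.27)/2 = 0.695, v̄ = (0.76+0.46)/2 = 0.61 → q = 4.1×0.695×0.61 = 1.738 m³/s
Q = Σ q = 7.138 m³/s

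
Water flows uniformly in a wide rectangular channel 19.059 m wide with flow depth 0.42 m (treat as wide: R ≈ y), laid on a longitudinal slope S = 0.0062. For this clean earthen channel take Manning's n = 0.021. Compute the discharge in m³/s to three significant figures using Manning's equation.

A = b·y = 19.059 × 0.42 = 8.005 m²
Wide channel: R ≈ y = 0.42 m
Q = (1/n)·A·R^(2/3)·S^(1/2) = (1/0.021) × 8.005 × 0.4200^(2/3) × 0.0062^(1/2) = 16.83 m³/s

16.8 m³/s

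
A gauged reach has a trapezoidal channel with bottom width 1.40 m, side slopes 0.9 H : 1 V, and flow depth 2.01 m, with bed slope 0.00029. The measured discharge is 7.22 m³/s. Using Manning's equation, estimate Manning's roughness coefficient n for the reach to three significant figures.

A = (b + z·y)·y = (1.40 + 0.9×2.01)×2.01 = 6.450 m²
P = b + 2y√(1+z²) = 1.40 + 2×2.01×√(1+0.9²) = 6.808 m
R = A/P = 6.450/6.808 = 0.9474 m
n = (1/Q)·A·R^(2/3)·S^(1/2) = (1/7.22) × 6.450 × 0.9646 × 0.01703 = 0.01467

0.0147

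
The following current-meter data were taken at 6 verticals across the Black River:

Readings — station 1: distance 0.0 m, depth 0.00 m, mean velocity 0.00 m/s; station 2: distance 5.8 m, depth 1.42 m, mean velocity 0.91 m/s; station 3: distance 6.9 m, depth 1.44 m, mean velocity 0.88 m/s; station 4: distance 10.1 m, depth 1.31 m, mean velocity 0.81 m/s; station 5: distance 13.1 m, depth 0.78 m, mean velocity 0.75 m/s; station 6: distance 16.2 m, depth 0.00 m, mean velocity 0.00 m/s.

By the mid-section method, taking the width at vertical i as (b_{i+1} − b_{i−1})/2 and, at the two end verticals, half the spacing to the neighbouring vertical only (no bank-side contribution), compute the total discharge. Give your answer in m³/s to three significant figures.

12.3 m³/s

w_2 = (6.9 − 0.0)/2 = 3.45 m; q_2 = 0.91 × 1.42 × 3.45 = 4.458 m³/s
w_3 = (10.1 − 5.8)/2 = 2.15 m; q_3 = 0.88 × 1.44 × 2.15 = 2.724 m³/s
w_4 = (13.1 − 6.9)/2 = 3.1 m; q_4 = 0.81 × 1.31 × 3.1 = 3.289 m³/s
w_5 = (16.2 − 10.1)/2 = 3.05 m; q_5 = 0.75 × 0.78 × 3.05 = 1.784 m³/s
Stations 1, 6 contribute zero (depth or velocity is 0).
Q = Σ qᵢ = 12.26 m³/s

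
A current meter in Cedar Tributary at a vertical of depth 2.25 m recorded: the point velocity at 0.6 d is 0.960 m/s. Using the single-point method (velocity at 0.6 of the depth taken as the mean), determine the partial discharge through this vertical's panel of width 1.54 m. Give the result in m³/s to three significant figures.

v̄ = v₀.₆ = 0.960 m/s
q = v̄ × d × w = 0.9600 × 2.25 × 1.54 = 3.326 m³/s

3.33 m³/s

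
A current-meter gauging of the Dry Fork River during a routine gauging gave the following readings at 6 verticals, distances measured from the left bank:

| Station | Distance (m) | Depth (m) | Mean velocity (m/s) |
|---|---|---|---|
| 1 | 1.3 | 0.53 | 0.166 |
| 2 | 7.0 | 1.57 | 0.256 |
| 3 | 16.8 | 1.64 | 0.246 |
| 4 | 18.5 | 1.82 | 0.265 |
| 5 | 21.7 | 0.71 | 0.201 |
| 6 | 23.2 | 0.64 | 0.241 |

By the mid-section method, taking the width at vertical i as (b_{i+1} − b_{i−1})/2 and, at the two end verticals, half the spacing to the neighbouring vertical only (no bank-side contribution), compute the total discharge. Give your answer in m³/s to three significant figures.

w_1 = (7.0 − 1.3)/2 = 2.85 m; q_1 = 0.166 × 0.53 × 2.85 = 0.2507 m³/s
w_2 = (16.8 − 1.3)/2 = 7.75 m; q_2 = 0.256 × 1.57 × 7.75 = 3.115 m³/s
w_3 = (18.5 − 7.0)/2 = 5.75 m; q_3 = 0.246 × 1.64 × 5.75 = 2.320 m³/s
w_4 = (21.7 − 16.8)/2 = 2.45 m; q_4 = 0.265 × 1.82 × 2.45 = 1.182 m³/s
w_5 = (23.2 − 18.5)/2 = 2.35 m; q_5 = 0.201 × 0.71 × 2.35 = 0.3354 m³/s
w_6 = (23.2 − 21.7)/2 = 0.75 m; q_6 = 0.241 × 0.64 × 0.75 = 0.1157 m³/s
Q = Σ qᵢ = 7.318 m³/s

7.32 m³/s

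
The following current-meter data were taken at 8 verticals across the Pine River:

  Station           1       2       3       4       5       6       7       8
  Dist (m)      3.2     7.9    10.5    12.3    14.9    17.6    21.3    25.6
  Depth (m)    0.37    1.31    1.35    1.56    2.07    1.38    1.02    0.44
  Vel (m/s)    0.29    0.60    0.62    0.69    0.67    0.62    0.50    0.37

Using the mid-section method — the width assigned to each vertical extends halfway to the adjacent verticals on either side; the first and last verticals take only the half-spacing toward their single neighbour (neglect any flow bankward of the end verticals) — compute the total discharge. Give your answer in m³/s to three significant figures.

16.1 m³/s

w_1 = (7.9 − 3.2)/2 = 2.35 m; q_1 = 0.29 × 0.37 × 2.35 = 0.2522 m³/s
w_2 = (10.5 − 3.2)/2 = 3.65 m; q_2 = 0.60 × 1.31 × 3.65 = 2.869 m³/s
w_3 = (12.3 − 7.9)/2 = 2.2 m; q_3 = 0.62 × 1.35 × 2.2 = 1.841 m³/s
w_4 = (14.9 − 10.5)/2 = 2.2 m; q_4 = 0.69 × 1.56 × 2.2 = 2.368 m³/s
w_5 = (17.6 − 12.3)/2 = 2.65 m; q_5 = 0.67 × 2.07 × 2.65 = 3.675 m³/s
w_6 = (21.3 − 14.9)/2 = 3.2 m; q_6 = 0.62 × 1.38 × 3.2 = 2.738 m³/s
w_7 = (25.6 − 17.6)/2 = 4 m; q_7 = 0.50 × 1.02 × 4 = 2.040 m³/s
w_8 = (25.6 − 21.3)/2 = 2.15 m; q_8 = 0.37 × 0.44 × 2.15 = 0.3500 m³/s
Q = Σ qᵢ = 16.13 m³/s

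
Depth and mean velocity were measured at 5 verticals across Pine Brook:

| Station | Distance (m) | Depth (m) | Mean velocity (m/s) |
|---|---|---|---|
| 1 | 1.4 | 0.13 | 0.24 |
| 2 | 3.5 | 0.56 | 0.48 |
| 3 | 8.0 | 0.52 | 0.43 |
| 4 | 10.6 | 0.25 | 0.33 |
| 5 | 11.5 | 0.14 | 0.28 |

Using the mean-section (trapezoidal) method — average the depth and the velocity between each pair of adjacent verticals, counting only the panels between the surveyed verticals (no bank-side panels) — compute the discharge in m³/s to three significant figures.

Panel 1-2: Δb = 2.1 m, d̄ = (0.13+0.56)/2 = 0.345, v̄ = (0.24+0.48)/2 = 0.36 → q = 2.1×0.345×0.36 = 0.2608 m³/s
Panel 2-3: Δb = 4.5 m, d̄ = (0.56+0.52)/2 = 0.54, v̄ = (0.48+0.43)/2 = 0.455 → q = 4.5×0.54×0.455 = 1.106 m³/s
Panel 3-4: Δb = 2.6 m, d̄ = (0.52+0.25)/2 = 0.385, v̄ = (0.43+0.33)/2 = 0.38 → q = 2.6×0.385×0.38 = 0.3804 m³/s
Panel 4-5: Δb = 0.9 m, d̄ = (0.25+0.14)/2 = 0.195, v̄ = (0.33+0.28)/2 = 0.305 → q = 0.9×0.195×0.305 = 0.05353 m³/s
Q = Σ q = 1.800 m³/s

1.80 m³/s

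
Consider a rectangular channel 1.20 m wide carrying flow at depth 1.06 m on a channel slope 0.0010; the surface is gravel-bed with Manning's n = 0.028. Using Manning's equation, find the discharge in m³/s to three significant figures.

0.758 m³/s

A = b·y = 1.20 × 1.06 = 1.272 m²
P = b + 2y = 1.20 + 2×1.06 = 3.320 m
R = A/P = 1.272/3.320 = 0.3831 m
Q = (1/n)·A·R^(2/3)·S^(1/2) = (1/0.028) × 1.272 × 0.3831^(2/3) × 0.0010^(1/2) = 0.7578 m³/s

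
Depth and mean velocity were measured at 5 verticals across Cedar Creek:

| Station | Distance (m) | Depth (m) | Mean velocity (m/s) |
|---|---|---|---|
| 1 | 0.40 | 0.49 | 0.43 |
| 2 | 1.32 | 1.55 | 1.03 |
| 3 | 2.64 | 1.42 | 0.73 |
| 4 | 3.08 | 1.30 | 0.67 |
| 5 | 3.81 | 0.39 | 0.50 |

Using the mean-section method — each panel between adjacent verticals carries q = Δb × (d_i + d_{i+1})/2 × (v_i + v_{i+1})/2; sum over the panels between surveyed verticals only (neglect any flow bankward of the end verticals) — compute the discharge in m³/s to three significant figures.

Panel 1-2: Δb = 0.92 m, d̄ = (0.49+1.55)/2 = 1.02, v̄ = (0.43+1.03)/2 = 0.73 → q = 0.92×1.02×0.73 = 0.6850 m³/s
Panel 2-3: Δb = 1.32 m, d̄ = (1.55+1.42)/2 = 1.485, v̄ = (1.03+0.73)/2 = 0.88 → q = 1.32×1.485×0.88 = 1.725 m³/s
Panel 3-4: Δb = 0.44 m, d̄ = (1.42+1.30)/2 = 1.36, v̄ = (0.73+0.67)/2 = 0.7 → q = 0.44×1.36×0.7 = 0.4189 m³/s
Panel 4-5: Δb = 0.73 m, d̄ = (1.30+0.39)/2 = 0.845, v̄ = (0.67+0.50)/2 = 0.585 → q = 0.73×0.845×0.585 = 0.3609 m³/s
Q = Σ q = 3.190 m³/s

3.19 m³/s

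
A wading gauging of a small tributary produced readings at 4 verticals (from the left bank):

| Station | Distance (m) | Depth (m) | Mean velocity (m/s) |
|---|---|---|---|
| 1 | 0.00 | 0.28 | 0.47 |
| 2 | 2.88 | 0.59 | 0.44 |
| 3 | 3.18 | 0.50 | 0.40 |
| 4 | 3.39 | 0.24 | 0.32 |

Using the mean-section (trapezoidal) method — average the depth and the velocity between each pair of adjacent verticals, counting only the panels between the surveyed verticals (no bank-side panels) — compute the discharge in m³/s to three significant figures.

0.667 m³/s

Panel 1-2: Δb = 2.88 m, d̄ = (0.28+0.59)/2 = 0.435, v̄ = (0.47+0.44)/2 = 0.455 → q = 2.88×0.435×0.455 = 0.5700 m³/s
Panel 2-3: Δb = 0.3 m, d̄ = (0.59+0.50)/2 = 0.545, v̄ = (0.44+0.40)/2 = 0.42 → q = 0.3×0.545×0.42 = 0.06867 m³/s
Panel 3-4: Δb = 0.21 m, d̄ = (0.50+0.24)/2 = 0.37, v̄ = (0.40+0.32)/2 = 0.36 → q = 0.21×0.37×0.36 = 0.02797 m³/s
Q = Σ q = 0.6667 m³/s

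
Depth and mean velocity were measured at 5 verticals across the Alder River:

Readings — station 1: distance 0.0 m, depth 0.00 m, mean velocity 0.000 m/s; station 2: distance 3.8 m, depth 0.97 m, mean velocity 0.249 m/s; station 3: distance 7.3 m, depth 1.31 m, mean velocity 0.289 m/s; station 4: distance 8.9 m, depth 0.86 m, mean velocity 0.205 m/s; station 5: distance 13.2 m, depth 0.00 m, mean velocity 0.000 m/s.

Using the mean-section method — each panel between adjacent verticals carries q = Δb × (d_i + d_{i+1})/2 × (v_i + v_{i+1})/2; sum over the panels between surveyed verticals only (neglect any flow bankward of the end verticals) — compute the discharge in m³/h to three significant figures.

6920 m³/h

Panel 1-2: Δb = 3.8 m, d̄ = (0.00+0.97)/2 = 0.485, v̄ = (0.000+0.249)/2 = 0.1245 → q = 3.8×0.485×0.1245 = 0.2295 m³/s
Panel 2-3: Δb = 3.5 m, d̄ = (0.97+1.31)/2 = 1.14, v̄ = (0.249+0.289)/2 = 0.269 → q = 3.5×1.14×0.269 = 1.073 m³/s
Panel 3-4: Δb = 1.6 m, d̄ = (1.31+0.86)/2 = 1.085, v̄ = (0.289+0.205)/2 = 0.247 → q = 1.6×1.085×0.247 = 0.4288 m³/s
Panel 4-5: Δb = 4.3 m, d̄ = (0.86+0.00)/2 = 0.43, v̄ = (0.205+0.000)/2 = 0.1025 → q = 4.3×0.43×0.1025 = 0.1895 m³/s
Q = Σ q = 1.921 m³/s
= 1.921 × 3600 = 6916 m³/h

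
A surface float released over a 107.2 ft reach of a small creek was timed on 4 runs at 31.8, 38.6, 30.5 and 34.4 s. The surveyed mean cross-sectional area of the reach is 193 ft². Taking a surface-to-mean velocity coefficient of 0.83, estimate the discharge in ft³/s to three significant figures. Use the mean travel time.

508 ft³/s

t̄ = (31.8 + 38.6 + 30.5 + 34.4) / 4 = 33.825 s
v_surface = L / t̄ = 107.2 / 33.825 = 3.169 ft/s
v_mean = 0.83 × 3.169 = 2.630 ft/s
Q = A × v_mean = 193 × 2.630 = 507.7 ft³/s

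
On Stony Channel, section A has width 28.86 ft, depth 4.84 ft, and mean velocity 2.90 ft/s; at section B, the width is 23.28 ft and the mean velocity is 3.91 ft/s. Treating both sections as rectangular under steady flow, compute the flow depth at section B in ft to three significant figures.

Q = A₁V₁ = (28.86×4.84) × 2.90 = 405.1 ft³/s
d₂ = Q/(b₂ V₂) = 405.1/(23.28×3.91) = 4.450 ft

4.45 ft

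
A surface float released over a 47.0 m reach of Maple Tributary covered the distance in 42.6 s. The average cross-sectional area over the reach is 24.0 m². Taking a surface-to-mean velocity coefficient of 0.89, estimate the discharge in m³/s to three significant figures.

23.6 m³/s

v_surface = L / t̄ = 47.0 / 42.6 = 1.103 m/s
v_mean = 0.89 × 1.103 = 0.9819 m/s
Q = A × v_mean = 24.0 × 0.9819 = 23.57 m³/s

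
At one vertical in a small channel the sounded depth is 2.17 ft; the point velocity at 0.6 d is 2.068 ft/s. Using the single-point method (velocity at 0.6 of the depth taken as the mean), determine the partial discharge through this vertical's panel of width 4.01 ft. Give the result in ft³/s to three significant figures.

v̄ = v₀.₆ = 2.068 ft/s
q = v̄ × d × w = 2.068 × 2.17 × 4.01 = 18.00 ft³/s

18.0 ft³/s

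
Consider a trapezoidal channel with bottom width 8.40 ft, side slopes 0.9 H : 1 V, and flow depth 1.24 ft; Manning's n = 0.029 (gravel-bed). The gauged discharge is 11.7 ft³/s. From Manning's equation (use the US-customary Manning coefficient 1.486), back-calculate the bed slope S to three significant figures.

0.000372

A = (b + z·y)·y = (8.40 + 0.9×1.24)×1.24 = 11.80 ft²
P = b + 2y√(1+z²) = 8.40 + 2×1.24×√(1+0.9²) = 11.74 ft
R = A/P = 11.80/11.74 = 1.005 ft
S = (Q·n / (1.486·A·R^(2/3)))² = (11.7×0.029 / (1.486×11.80×1.004))² = 0.0003718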